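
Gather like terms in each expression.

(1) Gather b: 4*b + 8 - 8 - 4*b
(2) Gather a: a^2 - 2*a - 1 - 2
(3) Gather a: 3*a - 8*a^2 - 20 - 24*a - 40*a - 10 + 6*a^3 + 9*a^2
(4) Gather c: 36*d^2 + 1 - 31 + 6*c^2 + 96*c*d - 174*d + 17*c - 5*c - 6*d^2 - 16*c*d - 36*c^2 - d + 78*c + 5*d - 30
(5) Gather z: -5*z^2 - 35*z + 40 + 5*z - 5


(1) = 0
(2) = a^2 - 2*a - 3
(3) = 6*a^3 + a^2 - 61*a - 30
(4) = -30*c^2 + c*(80*d + 90) + 30*d^2 - 170*d - 60
(5) = -5*z^2 - 30*z + 35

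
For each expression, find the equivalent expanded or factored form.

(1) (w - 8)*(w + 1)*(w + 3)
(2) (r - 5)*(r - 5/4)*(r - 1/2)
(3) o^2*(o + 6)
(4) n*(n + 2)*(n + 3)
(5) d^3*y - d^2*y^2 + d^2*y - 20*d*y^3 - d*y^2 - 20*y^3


(1) = w^3 - 4*w^2 - 29*w - 24
(2) = r^3 - 27*r^2/4 + 75*r/8 - 25/8
(3) = o^3 + 6*o^2
(4) = n^3 + 5*n^2 + 6*n
(5) = (d - 5*y)*(d + 4*y)*(d*y + y)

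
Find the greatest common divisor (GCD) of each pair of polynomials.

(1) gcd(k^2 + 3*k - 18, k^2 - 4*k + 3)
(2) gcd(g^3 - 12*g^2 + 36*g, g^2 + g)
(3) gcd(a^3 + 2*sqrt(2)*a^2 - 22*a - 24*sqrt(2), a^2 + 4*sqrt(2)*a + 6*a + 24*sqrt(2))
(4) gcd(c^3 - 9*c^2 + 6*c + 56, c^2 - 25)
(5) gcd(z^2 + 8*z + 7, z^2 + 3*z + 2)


(1) = gcd((k - 3)*(k + 6), (k - 3)*(k - 1)) = k - 3
(2) = gcd(g*(g - 6)^2, g*(g + 1)) = g
(3) = gcd((a - 3*sqrt(2))*(a + sqrt(2))*(a + 4*sqrt(2)), (a + 6)*(a + 4*sqrt(2))) = a + 4*sqrt(2)
(4) = 1
(5) = z + 1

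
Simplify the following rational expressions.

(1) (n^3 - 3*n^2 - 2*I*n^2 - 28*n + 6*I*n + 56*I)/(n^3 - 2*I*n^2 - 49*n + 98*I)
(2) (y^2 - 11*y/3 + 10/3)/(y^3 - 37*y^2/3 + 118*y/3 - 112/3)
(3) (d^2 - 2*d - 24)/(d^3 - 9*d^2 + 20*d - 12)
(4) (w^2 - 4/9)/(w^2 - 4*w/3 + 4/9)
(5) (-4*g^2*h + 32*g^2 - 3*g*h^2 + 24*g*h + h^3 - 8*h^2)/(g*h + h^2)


(1) = (n + 4)/(n + 7)
(2) = (3*y - 5)/(3*y^2 - 31*y + 56)
(3) = (d + 4)/(d^2 - 3*d + 2)
(4) = (3*w + 2)/(3*w - 2)
(5) = (-4*g*h + 32*g + h^2 - 8*h)/h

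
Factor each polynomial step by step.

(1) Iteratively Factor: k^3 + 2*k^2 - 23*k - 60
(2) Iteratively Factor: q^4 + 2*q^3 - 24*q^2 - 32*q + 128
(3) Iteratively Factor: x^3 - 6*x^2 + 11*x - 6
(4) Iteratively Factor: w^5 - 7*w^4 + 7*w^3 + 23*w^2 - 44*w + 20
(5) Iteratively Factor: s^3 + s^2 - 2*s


(1) = (k + 4)*(k^2 - 2*k - 15) = (k + 3)*(k + 4)*(k - 5)
(2) = (q - 2)*(q^3 + 4*q^2 - 16*q - 64) = (q - 2)*(q + 4)*(q^2 - 16) = (q - 2)*(q + 4)^2*(q - 4)
(3) = (x - 2)*(x^2 - 4*x + 3) = (x - 3)*(x - 2)*(x - 1)
(4) = (w - 1)*(w^4 - 6*w^3 + w^2 + 24*w - 20) = (w - 1)*(w + 2)*(w^3 - 8*w^2 + 17*w - 10) = (w - 5)*(w - 1)*(w + 2)*(w^2 - 3*w + 2) = (w - 5)*(w - 1)^2*(w + 2)*(w - 2)
(5) = (s - 1)*(s^2 + 2*s) = (s - 1)*(s + 2)*(s)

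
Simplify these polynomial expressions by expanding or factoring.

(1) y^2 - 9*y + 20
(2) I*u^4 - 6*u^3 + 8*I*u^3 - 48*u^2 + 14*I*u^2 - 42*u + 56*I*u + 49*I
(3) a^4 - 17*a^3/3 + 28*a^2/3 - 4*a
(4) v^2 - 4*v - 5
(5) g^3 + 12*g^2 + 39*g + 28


(1) = (y - 5)*(y - 4)
(2) = (u + 7)*(u - I)*(u + 7*I)*(I*u + I)
(3) = a*(a - 3)*(a - 2)*(a - 2/3)
(4) = (v - 5)*(v + 1)
(5) = (g + 1)*(g + 4)*(g + 7)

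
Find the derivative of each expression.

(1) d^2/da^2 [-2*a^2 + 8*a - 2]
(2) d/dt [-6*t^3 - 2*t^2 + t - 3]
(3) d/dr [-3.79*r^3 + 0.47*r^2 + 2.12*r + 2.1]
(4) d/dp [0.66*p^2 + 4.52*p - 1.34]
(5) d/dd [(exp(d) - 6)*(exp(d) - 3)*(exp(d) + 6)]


(1) = -4
(2) = -18*t^2 - 4*t + 1
(3) = -11.37*r^2 + 0.94*r + 2.12
(4) = 1.32*p + 4.52
(5) = 3*(exp(2*d) - 2*exp(d) - 12)*exp(d)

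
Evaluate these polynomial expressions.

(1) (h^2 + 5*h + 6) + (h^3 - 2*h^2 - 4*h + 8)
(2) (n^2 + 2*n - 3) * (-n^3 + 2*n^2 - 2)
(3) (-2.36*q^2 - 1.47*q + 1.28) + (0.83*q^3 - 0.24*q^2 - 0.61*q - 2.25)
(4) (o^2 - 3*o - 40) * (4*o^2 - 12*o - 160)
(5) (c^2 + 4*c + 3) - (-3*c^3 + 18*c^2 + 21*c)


(1) = h^3 - h^2 + h + 14
(2) = -n^5 + 7*n^3 - 8*n^2 - 4*n + 6
(3) = 0.83*q^3 - 2.6*q^2 - 2.08*q - 0.97
(4) = 4*o^4 - 24*o^3 - 284*o^2 + 960*o + 6400
(5) = 3*c^3 - 17*c^2 - 17*c + 3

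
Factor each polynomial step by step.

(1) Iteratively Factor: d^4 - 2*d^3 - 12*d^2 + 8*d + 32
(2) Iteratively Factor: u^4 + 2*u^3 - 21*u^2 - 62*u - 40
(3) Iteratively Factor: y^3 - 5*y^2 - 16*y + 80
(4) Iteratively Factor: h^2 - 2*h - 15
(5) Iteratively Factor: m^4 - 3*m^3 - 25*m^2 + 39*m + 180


(1) = (d + 2)*(d^3 - 4*d^2 - 4*d + 16) = (d - 2)*(d + 2)*(d^2 - 2*d - 8) = (d - 2)*(d + 2)^2*(d - 4)
(2) = (u + 4)*(u^3 - 2*u^2 - 13*u - 10) = (u - 5)*(u + 4)*(u^2 + 3*u + 2) = (u - 5)*(u + 2)*(u + 4)*(u + 1)
(3) = (y - 5)*(y^2 - 16) = (y - 5)*(y - 4)*(y + 4)
(4) = (h + 3)*(h - 5)
(5) = (m + 3)*(m^3 - 6*m^2 - 7*m + 60) = (m + 3)^2*(m^2 - 9*m + 20) = (m - 5)*(m + 3)^2*(m - 4)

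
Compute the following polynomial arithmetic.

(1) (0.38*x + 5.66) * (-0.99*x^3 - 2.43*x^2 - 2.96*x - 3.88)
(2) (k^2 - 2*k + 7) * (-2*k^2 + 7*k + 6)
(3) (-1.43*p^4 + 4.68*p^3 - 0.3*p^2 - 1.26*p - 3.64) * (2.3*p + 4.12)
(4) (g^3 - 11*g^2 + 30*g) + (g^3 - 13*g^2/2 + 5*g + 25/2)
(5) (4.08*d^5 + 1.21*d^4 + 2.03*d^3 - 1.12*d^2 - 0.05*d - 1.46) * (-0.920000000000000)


(1) = -0.3762*x^4 - 6.5268*x^3 - 14.8786*x^2 - 18.228*x - 21.9608
(2) = -2*k^4 + 11*k^3 - 22*k^2 + 37*k + 42
(3) = -3.289*p^5 + 4.8724*p^4 + 18.5916*p^3 - 4.134*p^2 - 13.5632*p - 14.9968
(4) = 2*g^3 - 35*g^2/2 + 35*g + 25/2
(5) = -3.7536*d^5 - 1.1132*d^4 - 1.8676*d^3 + 1.0304*d^2 + 0.046*d + 1.3432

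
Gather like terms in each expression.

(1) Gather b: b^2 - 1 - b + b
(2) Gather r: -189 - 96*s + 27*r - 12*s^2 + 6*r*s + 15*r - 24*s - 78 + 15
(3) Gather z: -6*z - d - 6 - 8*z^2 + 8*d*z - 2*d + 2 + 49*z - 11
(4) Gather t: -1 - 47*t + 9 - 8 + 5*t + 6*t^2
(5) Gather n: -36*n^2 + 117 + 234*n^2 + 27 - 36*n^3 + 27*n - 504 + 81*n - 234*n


(1) = b^2 - 1
(2) = r*(6*s + 42) - 12*s^2 - 120*s - 252
(3) = -3*d - 8*z^2 + z*(8*d + 43) - 15
(4) = 6*t^2 - 42*t
(5) = -36*n^3 + 198*n^2 - 126*n - 360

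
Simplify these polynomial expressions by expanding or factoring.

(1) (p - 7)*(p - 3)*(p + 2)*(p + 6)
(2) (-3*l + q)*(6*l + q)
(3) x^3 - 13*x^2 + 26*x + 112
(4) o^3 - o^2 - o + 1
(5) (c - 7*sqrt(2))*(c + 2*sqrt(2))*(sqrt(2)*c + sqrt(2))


(1) = p^4 - 2*p^3 - 47*p^2 + 48*p + 252
(2) = -18*l^2 + 3*l*q + q^2
(3) = (x - 8)*(x - 7)*(x + 2)
(4) = (o - 1)^2*(o + 1)
(5) = sqrt(2)*c^3 - 10*c^2 + sqrt(2)*c^2 - 28*sqrt(2)*c - 10*c - 28*sqrt(2)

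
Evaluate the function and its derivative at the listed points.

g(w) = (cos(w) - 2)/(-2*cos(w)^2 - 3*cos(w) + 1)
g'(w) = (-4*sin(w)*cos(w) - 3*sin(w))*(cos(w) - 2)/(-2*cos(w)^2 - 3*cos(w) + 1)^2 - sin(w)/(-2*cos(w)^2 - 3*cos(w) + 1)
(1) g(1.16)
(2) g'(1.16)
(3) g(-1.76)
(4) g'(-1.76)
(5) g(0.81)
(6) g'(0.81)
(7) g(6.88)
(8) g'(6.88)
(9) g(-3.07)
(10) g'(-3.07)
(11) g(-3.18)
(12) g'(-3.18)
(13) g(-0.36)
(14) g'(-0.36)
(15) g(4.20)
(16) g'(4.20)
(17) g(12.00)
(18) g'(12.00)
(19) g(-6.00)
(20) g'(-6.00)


(1) = 3.10
(2) = 27.02
(3) = -1.47
(4) = -1.51
(5) = 0.65
(6) = 1.70
(7) = 0.41
(8) = 0.71
(9) = -1.50
(10) = 0.09
(11) = -1.50
(12) = -0.05
(13) = 0.30
(14) = -0.30
(15) = -1.25
(16) = -0.13
(17) = 0.39
(18) = -0.63
(19) = 0.28
(20) = 0.22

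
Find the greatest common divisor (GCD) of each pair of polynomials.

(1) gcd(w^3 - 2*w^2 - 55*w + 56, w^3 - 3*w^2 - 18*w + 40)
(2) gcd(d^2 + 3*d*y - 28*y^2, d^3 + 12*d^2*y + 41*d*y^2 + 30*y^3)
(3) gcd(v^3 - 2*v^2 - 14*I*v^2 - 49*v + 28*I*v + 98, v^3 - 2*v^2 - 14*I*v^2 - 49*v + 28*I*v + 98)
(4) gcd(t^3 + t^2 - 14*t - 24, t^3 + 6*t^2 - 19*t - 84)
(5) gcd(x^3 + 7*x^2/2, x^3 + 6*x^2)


(1) = gcd((w - 8)*(w - 1)*(w + 7), (w - 5)*(w - 2)*(w + 4)) = 1
(2) = gcd((d - 4*y)*(d + 7*y), (d + y)*(d + 5*y)*(d + 6*y)) = 1
(3) = gcd((v - 2)*(v - 7*I)^2, (v - 2)*(v - 7*I)^2) = v^3 + v^2*(-2 - 14*I) + v*(-49 + 28*I) + 98
(4) = t^2 - t - 12
(5) = x^2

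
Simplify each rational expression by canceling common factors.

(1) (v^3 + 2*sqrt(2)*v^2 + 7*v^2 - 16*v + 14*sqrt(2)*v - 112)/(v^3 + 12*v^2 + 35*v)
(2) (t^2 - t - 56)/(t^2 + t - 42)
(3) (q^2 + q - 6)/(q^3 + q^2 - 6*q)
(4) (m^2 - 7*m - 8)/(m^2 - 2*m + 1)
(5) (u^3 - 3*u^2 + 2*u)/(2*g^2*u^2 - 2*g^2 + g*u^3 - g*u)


(1) = (v^2 + 2*sqrt(2)*v - 16)/(v^2 + 5*v)
(2) = (t - 8)/(t - 6)
(3) = 1/q
(4) = (m^2 - 7*m - 8)/(m^2 - 2*m + 1)
(5) = (u^2 - 2*u)/(2*g^2*u + 2*g^2 + g*u^2 + g*u)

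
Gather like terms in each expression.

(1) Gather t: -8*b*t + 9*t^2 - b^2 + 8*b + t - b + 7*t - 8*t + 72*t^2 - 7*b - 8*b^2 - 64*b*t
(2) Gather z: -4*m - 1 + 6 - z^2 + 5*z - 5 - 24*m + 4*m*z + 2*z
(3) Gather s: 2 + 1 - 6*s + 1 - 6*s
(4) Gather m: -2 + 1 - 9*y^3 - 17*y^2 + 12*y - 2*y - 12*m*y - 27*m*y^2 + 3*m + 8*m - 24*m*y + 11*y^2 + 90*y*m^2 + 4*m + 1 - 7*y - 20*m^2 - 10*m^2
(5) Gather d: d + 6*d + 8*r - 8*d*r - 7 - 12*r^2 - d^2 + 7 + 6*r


(1) = -9*b^2 - 72*b*t + 81*t^2
(2) = -28*m - z^2 + z*(4*m + 7)
(3) = 4 - 12*s
(4) = m^2*(90*y - 30) + m*(-27*y^2 - 36*y + 15) - 9*y^3 - 6*y^2 + 3*y
(5) = -d^2 + d*(7 - 8*r) - 12*r^2 + 14*r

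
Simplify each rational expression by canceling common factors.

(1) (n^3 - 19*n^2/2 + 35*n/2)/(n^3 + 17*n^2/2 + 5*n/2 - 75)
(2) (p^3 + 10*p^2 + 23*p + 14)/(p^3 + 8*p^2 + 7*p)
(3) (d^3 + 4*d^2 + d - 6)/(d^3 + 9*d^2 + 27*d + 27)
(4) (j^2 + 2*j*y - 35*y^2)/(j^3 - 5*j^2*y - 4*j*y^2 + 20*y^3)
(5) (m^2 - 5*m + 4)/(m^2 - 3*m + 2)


(1) = (n^2 - 7*n)/(n^2 + 11*n + 30)
(2) = (p + 2)/p
(3) = (d^2 + d - 2)/(d^2 + 6*d + 9)
(4) = (-j - 7*y)/(-j^2 + 4*y^2)
(5) = (m - 4)/(m - 2)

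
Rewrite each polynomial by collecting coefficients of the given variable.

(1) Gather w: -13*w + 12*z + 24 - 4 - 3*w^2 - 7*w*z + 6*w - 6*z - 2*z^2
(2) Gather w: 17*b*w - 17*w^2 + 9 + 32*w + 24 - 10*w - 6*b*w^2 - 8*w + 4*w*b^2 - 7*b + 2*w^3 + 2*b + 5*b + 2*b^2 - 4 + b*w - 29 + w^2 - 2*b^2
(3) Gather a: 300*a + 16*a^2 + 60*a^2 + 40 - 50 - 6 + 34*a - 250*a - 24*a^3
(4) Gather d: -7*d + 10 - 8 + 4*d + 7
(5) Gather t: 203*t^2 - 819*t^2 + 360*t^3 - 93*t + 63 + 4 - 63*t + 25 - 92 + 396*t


(1) = -3*w^2 + w*(-7*z - 7) - 2*z^2 + 6*z + 20
(2) = 2*w^3 + w^2*(-6*b - 16) + w*(4*b^2 + 18*b + 14)
(3) = -24*a^3 + 76*a^2 + 84*a - 16
(4) = 9 - 3*d
(5) = 360*t^3 - 616*t^2 + 240*t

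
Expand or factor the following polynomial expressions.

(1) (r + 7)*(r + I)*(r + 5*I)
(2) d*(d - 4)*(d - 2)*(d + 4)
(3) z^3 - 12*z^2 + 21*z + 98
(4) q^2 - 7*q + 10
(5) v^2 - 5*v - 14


(1) = r^3 + 7*r^2 + 6*I*r^2 - 5*r + 42*I*r - 35
(2) = d^4 - 2*d^3 - 16*d^2 + 32*d
(3) = (z - 7)^2*(z + 2)
(4) = (q - 5)*(q - 2)
(5) = (v - 7)*(v + 2)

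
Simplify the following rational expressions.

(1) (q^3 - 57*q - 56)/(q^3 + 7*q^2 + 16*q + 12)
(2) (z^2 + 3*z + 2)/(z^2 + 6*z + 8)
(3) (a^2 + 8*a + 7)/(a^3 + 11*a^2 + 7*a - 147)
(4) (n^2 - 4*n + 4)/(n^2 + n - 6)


(1) = (q^3 - 57*q - 56)/(q^3 + 7*q^2 + 16*q + 12)
(2) = (z + 1)/(z + 4)
(3) = (a + 1)/(a^2 + 4*a - 21)
(4) = (n - 2)/(n + 3)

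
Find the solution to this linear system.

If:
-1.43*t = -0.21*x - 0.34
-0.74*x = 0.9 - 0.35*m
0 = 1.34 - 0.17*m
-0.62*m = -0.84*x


Then:
No Solution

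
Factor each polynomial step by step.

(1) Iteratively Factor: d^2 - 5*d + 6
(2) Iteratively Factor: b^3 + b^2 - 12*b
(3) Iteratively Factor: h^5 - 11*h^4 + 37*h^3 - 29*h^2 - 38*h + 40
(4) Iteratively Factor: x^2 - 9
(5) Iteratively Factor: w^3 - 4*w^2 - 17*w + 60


(1) = (d - 2)*(d - 3)
(2) = (b - 3)*(b^2 + 4*b) = (b - 3)*(b + 4)*(b)
(3) = (h - 2)*(h^4 - 9*h^3 + 19*h^2 + 9*h - 20) = (h - 4)*(h - 2)*(h^3 - 5*h^2 - h + 5) = (h - 4)*(h - 2)*(h + 1)*(h^2 - 6*h + 5) = (h - 4)*(h - 2)*(h - 1)*(h + 1)*(h - 5)
(4) = (x - 3)*(x + 3)
(5) = (w - 5)*(w^2 + w - 12) = (w - 5)*(w - 3)*(w + 4)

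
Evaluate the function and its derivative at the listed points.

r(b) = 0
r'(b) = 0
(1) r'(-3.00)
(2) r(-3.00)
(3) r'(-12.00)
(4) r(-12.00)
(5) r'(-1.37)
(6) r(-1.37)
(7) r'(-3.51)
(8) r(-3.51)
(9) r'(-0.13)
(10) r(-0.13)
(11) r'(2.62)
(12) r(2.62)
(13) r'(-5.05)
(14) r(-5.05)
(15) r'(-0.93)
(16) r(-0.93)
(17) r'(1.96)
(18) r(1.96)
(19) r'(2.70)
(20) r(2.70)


(1) = 0.00
(2) = 0.00
(3) = 0.00
(4) = 0.00
(5) = 0.00
(6) = 0.00
(7) = 0.00
(8) = 0.00
(9) = 0.00
(10) = 0.00
(11) = 0.00
(12) = 0.00
(13) = 0.00
(14) = 0.00
(15) = 0.00
(16) = 0.00
(17) = 0.00
(18) = 0.00
(19) = 0.00
(20) = 0.00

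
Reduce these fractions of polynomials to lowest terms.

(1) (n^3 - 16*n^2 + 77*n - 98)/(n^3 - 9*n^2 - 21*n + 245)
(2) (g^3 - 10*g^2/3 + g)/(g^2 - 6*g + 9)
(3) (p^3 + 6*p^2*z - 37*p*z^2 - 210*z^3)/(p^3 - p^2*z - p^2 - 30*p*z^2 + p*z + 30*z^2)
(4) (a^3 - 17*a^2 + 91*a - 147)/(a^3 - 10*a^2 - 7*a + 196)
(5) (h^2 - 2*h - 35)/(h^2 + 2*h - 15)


(1) = (n - 2)/(n + 5)
(2) = (3*g^2 - g)/(3*g - 9)
(3) = (p + 7*z)/(p - 1)
(4) = (a - 3)/(a + 4)
(5) = (h - 7)/(h - 3)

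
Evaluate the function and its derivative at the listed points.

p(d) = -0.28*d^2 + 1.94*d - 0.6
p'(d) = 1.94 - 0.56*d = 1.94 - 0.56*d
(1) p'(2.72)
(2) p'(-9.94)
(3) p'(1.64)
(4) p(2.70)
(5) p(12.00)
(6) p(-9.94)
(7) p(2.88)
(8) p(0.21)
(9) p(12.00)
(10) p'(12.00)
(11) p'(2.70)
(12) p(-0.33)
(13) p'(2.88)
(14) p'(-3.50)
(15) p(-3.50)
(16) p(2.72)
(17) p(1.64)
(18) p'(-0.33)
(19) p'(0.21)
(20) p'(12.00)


(1) = 0.42
(2) = 7.51
(3) = 1.02
(4) = 2.60
(5) = -17.64
(6) = -47.55
(7) = 2.66
(8) = -0.20
(9) = -17.64
(10) = -4.78
(11) = 0.43
(12) = -1.27
(13) = 0.33
(14) = 3.90
(15) = -10.82
(16) = 2.61
(17) = 1.83
(18) = 2.12
(19) = 1.82
(20) = -4.78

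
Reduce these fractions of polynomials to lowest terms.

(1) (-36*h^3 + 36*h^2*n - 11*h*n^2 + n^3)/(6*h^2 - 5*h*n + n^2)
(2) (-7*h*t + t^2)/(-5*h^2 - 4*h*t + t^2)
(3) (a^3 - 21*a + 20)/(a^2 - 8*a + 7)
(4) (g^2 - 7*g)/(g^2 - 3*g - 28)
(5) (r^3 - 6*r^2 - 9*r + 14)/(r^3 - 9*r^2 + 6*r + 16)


(1) = -6*h + n
(2) = (-7*h*t + t^2)/(-5*h^2 - 4*h*t + t^2)
(3) = (a^2 + a - 20)/(a - 7)
(4) = g/(g + 4)
(5) = (r^3 - 6*r^2 - 9*r + 14)/(r^3 - 9*r^2 + 6*r + 16)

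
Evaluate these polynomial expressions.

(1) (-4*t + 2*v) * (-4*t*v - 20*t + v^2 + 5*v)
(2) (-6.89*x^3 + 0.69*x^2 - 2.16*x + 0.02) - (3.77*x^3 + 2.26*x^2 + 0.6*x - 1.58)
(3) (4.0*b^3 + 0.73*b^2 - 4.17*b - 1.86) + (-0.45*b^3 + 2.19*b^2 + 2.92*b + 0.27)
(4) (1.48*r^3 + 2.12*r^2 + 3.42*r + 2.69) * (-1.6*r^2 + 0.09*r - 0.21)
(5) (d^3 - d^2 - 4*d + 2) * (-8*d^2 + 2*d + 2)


(1) = 16*t^2*v + 80*t^2 - 12*t*v^2 - 60*t*v + 2*v^3 + 10*v^2
(2) = -10.66*x^3 - 1.57*x^2 - 2.76*x + 1.6
(3) = 3.55*b^3 + 2.92*b^2 - 1.25*b - 1.59
(4) = -2.368*r^5 - 3.2588*r^4 - 5.592*r^3 - 4.4414*r^2 - 0.4761*r - 0.5649
(5) = -8*d^5 + 10*d^4 + 32*d^3 - 26*d^2 - 4*d + 4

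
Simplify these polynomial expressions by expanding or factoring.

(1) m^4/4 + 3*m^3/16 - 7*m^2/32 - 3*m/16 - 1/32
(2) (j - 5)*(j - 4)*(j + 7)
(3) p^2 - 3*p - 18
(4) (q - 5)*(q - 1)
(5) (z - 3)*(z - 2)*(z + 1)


(1) = (m/4 + 1/4)*(m - 1)*(m + 1/4)*(m + 1/2)
(2) = j^3 - 2*j^2 - 43*j + 140
(3) = (p - 6)*(p + 3)
(4) = q^2 - 6*q + 5
(5) = z^3 - 4*z^2 + z + 6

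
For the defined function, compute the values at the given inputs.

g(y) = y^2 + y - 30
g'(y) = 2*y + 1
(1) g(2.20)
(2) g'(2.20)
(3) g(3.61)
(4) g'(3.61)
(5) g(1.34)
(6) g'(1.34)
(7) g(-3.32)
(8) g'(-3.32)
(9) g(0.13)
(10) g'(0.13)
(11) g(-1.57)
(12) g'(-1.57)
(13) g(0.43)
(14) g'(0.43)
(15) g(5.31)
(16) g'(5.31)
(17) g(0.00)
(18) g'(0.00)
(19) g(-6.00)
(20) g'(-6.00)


(1) = -22.96
(2) = 5.40
(3) = -13.36
(4) = 8.22
(5) = -26.86
(6) = 3.68
(7) = -22.30
(8) = -5.64
(9) = -29.85
(10) = 1.26
(11) = -29.11
(12) = -2.14
(13) = -29.39
(14) = 1.86
(15) = 3.51
(16) = 11.62
(17) = -30.00
(18) = 1.00
(19) = 0.00
(20) = -11.00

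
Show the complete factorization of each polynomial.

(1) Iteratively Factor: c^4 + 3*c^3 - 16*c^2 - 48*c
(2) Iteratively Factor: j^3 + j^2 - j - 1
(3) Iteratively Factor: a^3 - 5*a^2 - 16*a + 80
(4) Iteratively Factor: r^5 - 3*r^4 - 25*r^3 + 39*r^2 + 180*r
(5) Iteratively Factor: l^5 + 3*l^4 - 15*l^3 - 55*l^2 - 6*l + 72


(1) = (c + 4)*(c^3 - c^2 - 12*c) = (c + 3)*(c + 4)*(c^2 - 4*c) = (c - 4)*(c + 3)*(c + 4)*(c)
(2) = (j + 1)*(j^2 - 1) = (j + 1)^2*(j - 1)
(3) = (a - 5)*(a^2 - 16) = (a - 5)*(a - 4)*(a + 4)
(4) = (r - 5)*(r^4 + 2*r^3 - 15*r^2 - 36*r) = (r - 5)*(r + 3)*(r^3 - r^2 - 12*r) = r*(r - 5)*(r + 3)*(r^2 - r - 12) = r*(r - 5)*(r + 3)^2*(r - 4)
(5) = (l + 3)*(l^4 - 15*l^2 - 10*l + 24) = (l - 1)*(l + 3)*(l^3 + l^2 - 14*l - 24) = (l - 1)*(l + 3)^2*(l^2 - 2*l - 8) = (l - 4)*(l - 1)*(l + 3)^2*(l + 2)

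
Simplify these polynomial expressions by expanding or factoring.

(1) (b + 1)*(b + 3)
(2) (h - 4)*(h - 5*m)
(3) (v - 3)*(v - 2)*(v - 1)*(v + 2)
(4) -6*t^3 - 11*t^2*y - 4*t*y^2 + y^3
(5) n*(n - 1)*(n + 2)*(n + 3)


(1) = b^2 + 4*b + 3
(2) = h^2 - 5*h*m - 4*h + 20*m
(3) = v^4 - 4*v^3 - v^2 + 16*v - 12
(4) = (-6*t + y)*(t + y)^2
(5) = n^4 + 4*n^3 + n^2 - 6*n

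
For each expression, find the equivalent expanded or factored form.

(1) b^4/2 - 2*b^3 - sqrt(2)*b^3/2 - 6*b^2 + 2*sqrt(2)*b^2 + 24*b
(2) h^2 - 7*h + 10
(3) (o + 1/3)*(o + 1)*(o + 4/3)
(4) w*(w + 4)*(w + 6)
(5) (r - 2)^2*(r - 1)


(1) = b*(b/2 + sqrt(2))*(b - 4)*(b - 3*sqrt(2))
(2) = (h - 5)*(h - 2)
(3) = o^3 + 8*o^2/3 + 19*o/9 + 4/9
(4) = w^3 + 10*w^2 + 24*w
(5) = r^3 - 5*r^2 + 8*r - 4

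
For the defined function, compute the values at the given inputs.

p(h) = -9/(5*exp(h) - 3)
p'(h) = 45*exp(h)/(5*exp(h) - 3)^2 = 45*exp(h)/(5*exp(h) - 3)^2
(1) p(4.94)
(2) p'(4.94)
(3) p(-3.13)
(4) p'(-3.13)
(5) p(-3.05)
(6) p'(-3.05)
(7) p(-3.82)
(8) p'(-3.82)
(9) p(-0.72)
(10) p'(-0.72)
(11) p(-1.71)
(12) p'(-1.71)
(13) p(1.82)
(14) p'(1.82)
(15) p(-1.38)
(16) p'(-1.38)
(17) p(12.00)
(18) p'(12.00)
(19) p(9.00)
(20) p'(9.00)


(1) = -0.01
(2) = 0.01
(3) = 3.24
(4) = 0.25
(5) = 3.26
(6) = 0.28
(7) = 3.11
(8) = 0.12
(9) = 15.89
(10) = 68.32
(11) = 4.29
(12) = 1.85
(13) = -0.32
(14) = 0.36
(15) = 5.17
(16) = 3.73
(17) = -0.00
(18) = 0.00
(19) = -0.00
(20) = 0.00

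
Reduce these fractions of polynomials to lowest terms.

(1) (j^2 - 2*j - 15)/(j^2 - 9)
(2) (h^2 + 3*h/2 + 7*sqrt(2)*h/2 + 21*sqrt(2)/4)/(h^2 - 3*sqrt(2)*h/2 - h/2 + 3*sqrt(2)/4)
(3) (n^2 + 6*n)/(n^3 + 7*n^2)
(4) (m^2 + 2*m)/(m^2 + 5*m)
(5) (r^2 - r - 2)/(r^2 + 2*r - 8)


(1) = (j - 5)/(j - 3)
(2) = (16*h^2 + h*(24 + 56*sqrt(2)) + 84*sqrt(2))/(16*h^2 + h*(-24*sqrt(2) - 8) + 12*sqrt(2))
(3) = (n + 6)/(n^2 + 7*n)
(4) = (m + 2)/(m + 5)
(5) = (r + 1)/(r + 4)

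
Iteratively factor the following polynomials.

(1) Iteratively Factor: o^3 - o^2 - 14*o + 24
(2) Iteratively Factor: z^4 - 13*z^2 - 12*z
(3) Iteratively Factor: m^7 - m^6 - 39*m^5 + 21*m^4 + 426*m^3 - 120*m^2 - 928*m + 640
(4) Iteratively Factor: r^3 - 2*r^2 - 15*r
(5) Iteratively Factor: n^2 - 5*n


(1) = (o + 4)*(o^2 - 5*o + 6) = (o - 3)*(o + 4)*(o - 2)
(2) = (z + 3)*(z^3 - 3*z^2 - 4*z) = (z - 4)*(z + 3)*(z^2 + z) = (z - 4)*(z + 1)*(z + 3)*(z)
(3) = (m - 5)*(m^6 + 4*m^5 - 19*m^4 - 74*m^3 + 56*m^2 + 160*m - 128) = (m - 5)*(m - 4)*(m^5 + 8*m^4 + 13*m^3 - 22*m^2 - 32*m + 32) = (m - 5)*(m - 4)*(m - 1)*(m^4 + 9*m^3 + 22*m^2 - 32) = (m - 5)*(m - 4)*(m - 1)*(m + 4)*(m^3 + 5*m^2 + 2*m - 8) = (m - 5)*(m - 4)*(m - 1)^2*(m + 4)*(m^2 + 6*m + 8) = (m - 5)*(m - 4)*(m - 1)^2*(m + 4)^2*(m + 2)
(4) = (r)*(r^2 - 2*r - 15) = r*(r - 5)*(r + 3)
(5) = (n - 5)*(n)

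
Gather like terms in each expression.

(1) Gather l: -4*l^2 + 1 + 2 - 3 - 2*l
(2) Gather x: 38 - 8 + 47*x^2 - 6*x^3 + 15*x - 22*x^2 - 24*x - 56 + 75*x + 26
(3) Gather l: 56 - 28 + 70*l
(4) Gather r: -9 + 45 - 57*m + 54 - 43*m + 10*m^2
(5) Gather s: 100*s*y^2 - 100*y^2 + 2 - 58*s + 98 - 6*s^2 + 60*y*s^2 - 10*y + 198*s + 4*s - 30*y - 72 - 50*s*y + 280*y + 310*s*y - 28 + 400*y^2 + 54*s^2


(1) = -4*l^2 - 2*l
(2) = -6*x^3 + 25*x^2 + 66*x
(3) = 70*l + 28
(4) = 10*m^2 - 100*m + 90
(5) = s^2*(60*y + 48) + s*(100*y^2 + 260*y + 144) + 300*y^2 + 240*y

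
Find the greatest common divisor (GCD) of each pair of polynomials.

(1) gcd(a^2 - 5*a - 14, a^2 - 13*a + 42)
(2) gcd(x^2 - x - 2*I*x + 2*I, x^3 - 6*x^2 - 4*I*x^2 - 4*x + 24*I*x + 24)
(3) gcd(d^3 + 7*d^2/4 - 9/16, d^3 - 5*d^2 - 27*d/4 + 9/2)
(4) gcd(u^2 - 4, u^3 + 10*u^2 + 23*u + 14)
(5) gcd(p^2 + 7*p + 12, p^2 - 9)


(1) = a - 7
(2) = gcd((x - 1)*(x - 2*I), (x - 6)*(x - 2*I)^2) = x - 2*I
(3) = gcd((d - 1/2)*(d + 3/4)*(d + 3/2), (d - 6)*(d - 1/2)*(d + 3/2)) = d^2 + d - 3/4
(4) = u + 2
(5) = gcd((p + 3)*(p + 4), (p - 3)*(p + 3)) = p + 3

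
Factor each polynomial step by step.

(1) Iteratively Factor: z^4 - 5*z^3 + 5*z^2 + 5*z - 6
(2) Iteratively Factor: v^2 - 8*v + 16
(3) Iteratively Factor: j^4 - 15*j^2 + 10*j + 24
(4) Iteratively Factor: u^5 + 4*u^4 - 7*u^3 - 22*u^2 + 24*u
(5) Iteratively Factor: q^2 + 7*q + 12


(1) = (z - 1)*(z^3 - 4*z^2 + z + 6) = (z - 3)*(z - 1)*(z^2 - z - 2) = (z - 3)*(z - 1)*(z + 1)*(z - 2)
(2) = (v - 4)*(v - 4)
(3) = (j - 3)*(j^3 + 3*j^2 - 6*j - 8) = (j - 3)*(j - 2)*(j^2 + 5*j + 4) = (j - 3)*(j - 2)*(j + 4)*(j + 1)
(4) = (u - 1)*(u^4 + 5*u^3 - 2*u^2 - 24*u) = (u - 2)*(u - 1)*(u^3 + 7*u^2 + 12*u) = (u - 2)*(u - 1)*(u + 4)*(u^2 + 3*u) = u*(u - 2)*(u - 1)*(u + 4)*(u + 3)
(5) = (q + 3)*(q + 4)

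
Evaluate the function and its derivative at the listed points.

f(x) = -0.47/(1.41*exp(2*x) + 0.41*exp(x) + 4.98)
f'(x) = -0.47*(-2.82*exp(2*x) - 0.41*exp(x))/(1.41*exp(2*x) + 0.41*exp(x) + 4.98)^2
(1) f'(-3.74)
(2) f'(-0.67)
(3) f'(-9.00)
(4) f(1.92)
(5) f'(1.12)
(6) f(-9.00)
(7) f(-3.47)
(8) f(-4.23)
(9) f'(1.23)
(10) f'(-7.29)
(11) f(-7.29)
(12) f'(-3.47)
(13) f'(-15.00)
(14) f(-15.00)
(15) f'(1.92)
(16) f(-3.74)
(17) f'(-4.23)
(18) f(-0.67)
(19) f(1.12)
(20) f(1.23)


(1) = 0.00
(2) = 0.01
(3) = 0.00
(4) = -0.01
(5) = 0.03
(6) = -0.09
(7) = -0.09
(8) = -0.09
(9) = 0.03
(10) = 0.00
(11) = -0.09
(12) = 0.00
(13) = 0.00
(14) = -0.09
(15) = 0.01
(16) = -0.09
(17) = 0.00
(18) = -0.08
(19) = -0.02
(20) = -0.02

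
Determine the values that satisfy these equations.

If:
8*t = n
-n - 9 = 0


Then:
n = -9
t = -9/8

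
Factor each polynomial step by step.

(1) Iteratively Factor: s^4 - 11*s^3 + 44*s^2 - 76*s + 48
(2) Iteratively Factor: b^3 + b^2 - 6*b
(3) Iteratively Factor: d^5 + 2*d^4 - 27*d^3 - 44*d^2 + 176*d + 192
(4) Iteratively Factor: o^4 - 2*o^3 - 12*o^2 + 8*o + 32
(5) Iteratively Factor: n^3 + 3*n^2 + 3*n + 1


(1) = (s - 2)*(s^3 - 9*s^2 + 26*s - 24) = (s - 3)*(s - 2)*(s^2 - 6*s + 8) = (s - 3)*(s - 2)^2*(s - 4)
(2) = (b)*(b^2 + b - 6) = b*(b - 2)*(b + 3)
(3) = (d - 4)*(d^4 + 6*d^3 - 3*d^2 - 56*d - 48) = (d - 4)*(d - 3)*(d^3 + 9*d^2 + 24*d + 16) = (d - 4)*(d - 3)*(d + 4)*(d^2 + 5*d + 4) = (d - 4)*(d - 3)*(d + 1)*(d + 4)*(d + 4)
(4) = (o + 2)*(o^3 - 4*o^2 - 4*o + 16) = (o - 4)*(o + 2)*(o^2 - 4) = (o - 4)*(o + 2)^2*(o - 2)
(5) = (n + 1)*(n^2 + 2*n + 1) = (n + 1)^2*(n + 1)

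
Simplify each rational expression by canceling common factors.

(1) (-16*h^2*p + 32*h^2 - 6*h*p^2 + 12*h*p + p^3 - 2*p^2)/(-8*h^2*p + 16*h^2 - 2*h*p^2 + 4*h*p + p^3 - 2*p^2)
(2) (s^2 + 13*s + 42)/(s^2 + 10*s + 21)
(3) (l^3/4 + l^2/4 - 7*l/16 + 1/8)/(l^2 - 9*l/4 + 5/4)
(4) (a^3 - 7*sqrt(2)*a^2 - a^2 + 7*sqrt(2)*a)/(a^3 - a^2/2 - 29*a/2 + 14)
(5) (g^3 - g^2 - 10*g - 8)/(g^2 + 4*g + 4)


(1) = (-8*h + p)/(-4*h + p)
(2) = (s + 6)/(s + 3)
(3) = (4*l^3 + 4*l^2 - 7*l + 2)/(16*l^2 - 36*l + 20)
(4) = (2*a^2 - 14*sqrt(2)*a)/(2*a^2 + a - 28)
(5) = (g^2 - 3*g - 4)/(g + 2)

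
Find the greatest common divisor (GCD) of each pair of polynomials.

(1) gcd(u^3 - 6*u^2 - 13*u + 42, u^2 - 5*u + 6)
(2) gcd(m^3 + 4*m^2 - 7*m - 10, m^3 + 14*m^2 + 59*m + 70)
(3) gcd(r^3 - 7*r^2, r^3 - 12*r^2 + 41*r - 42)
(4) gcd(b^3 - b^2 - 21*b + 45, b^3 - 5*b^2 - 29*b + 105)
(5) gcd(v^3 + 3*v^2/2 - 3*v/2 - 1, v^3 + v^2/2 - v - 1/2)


(1) = gcd((u - 7)*(u - 2)*(u + 3), (u - 3)*(u - 2)) = u - 2
(2) = m + 5
(3) = r - 7
(4) = gcd((b - 3)^2*(b + 5), (b - 7)*(b - 3)*(b + 5)) = b^2 + 2*b - 15
(5) = v^2 - v/2 - 1/2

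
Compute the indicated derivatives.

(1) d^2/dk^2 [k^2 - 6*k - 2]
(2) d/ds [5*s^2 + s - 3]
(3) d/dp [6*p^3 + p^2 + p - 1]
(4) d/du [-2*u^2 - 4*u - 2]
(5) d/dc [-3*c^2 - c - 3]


(1) = 2
(2) = 10*s + 1
(3) = 18*p^2 + 2*p + 1
(4) = -4*u - 4
(5) = -6*c - 1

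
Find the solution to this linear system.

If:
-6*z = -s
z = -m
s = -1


Then:
m = 1/6
s = -1
z = -1/6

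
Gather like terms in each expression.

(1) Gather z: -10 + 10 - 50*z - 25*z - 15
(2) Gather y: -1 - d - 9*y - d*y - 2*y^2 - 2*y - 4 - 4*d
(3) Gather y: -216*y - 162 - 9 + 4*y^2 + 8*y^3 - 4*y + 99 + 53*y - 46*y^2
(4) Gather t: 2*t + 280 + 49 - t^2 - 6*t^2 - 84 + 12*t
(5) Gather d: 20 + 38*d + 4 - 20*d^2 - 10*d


(1) = -75*z - 15
(2) = -5*d - 2*y^2 + y*(-d - 11) - 5
(3) = 8*y^3 - 42*y^2 - 167*y - 72
(4) = -7*t^2 + 14*t + 245
(5) = -20*d^2 + 28*d + 24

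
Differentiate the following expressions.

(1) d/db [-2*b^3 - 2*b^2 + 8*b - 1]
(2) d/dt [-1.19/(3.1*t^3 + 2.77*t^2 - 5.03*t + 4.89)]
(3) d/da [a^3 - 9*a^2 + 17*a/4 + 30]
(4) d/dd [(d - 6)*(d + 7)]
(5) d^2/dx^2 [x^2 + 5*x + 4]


(1) = -6*b^2 - 4*b + 8
(2) = (11.067*t^2 + 6.5926*t - 5.9857)/(3.1*t^3 + 2.77*t^2 - 5.03*t + 4.89)^2
(3) = 3*a^2 - 18*a + 17/4
(4) = 2*d + 1
(5) = 2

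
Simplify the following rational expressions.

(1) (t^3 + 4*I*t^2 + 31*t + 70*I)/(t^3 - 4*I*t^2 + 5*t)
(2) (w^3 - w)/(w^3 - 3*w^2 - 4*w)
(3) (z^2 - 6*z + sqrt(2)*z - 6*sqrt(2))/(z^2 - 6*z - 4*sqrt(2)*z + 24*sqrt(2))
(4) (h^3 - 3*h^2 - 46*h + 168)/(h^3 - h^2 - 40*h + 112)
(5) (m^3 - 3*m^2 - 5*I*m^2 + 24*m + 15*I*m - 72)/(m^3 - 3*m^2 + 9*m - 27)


(1) = (t^2 + 9*I*t - 14)/(t^2 + I*t)
(2) = (w - 1)/(w - 4)
(3) = (z + sqrt(2))/(z - 4*sqrt(2))
(4) = (h - 6)/(h - 4)
(5) = (m - 8*I)/(m - 3*I)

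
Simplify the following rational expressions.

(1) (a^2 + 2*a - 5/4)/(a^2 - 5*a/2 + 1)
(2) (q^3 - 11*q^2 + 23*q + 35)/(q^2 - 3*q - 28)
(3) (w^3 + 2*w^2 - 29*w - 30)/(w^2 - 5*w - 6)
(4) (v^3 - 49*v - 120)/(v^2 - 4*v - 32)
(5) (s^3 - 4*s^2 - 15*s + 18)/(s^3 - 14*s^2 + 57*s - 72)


(1) = (2*a + 5)/(2*a - 4)
(2) = (q^2 - 4*q - 5)/(q + 4)
(3) = (w^2 + w - 30)/(w - 6)
(4) = (v^2 + 8*v + 15)/(v + 4)
(5) = (s^3 - 4*s^2 - 15*s + 18)/(s^3 - 14*s^2 + 57*s - 72)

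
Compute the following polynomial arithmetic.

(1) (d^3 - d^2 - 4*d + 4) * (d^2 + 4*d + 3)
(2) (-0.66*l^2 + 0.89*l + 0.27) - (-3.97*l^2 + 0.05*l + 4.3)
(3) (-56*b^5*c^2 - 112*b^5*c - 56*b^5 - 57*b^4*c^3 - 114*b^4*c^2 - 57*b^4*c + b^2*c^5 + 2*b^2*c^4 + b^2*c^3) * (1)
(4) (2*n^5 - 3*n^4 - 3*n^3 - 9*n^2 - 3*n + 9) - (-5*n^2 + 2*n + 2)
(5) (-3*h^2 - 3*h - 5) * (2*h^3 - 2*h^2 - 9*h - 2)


(1) = d^5 + 3*d^4 - 5*d^3 - 15*d^2 + 4*d + 12
(2) = 3.31*l^2 + 0.84*l - 4.03
(3) = -56*b^5*c^2 - 112*b^5*c - 56*b^5 - 57*b^4*c^3 - 114*b^4*c^2 - 57*b^4*c + b^2*c^5 + 2*b^2*c^4 + b^2*c^3
(4) = 2*n^5 - 3*n^4 - 3*n^3 - 4*n^2 - 5*n + 7
(5) = -6*h^5 + 23*h^3 + 43*h^2 + 51*h + 10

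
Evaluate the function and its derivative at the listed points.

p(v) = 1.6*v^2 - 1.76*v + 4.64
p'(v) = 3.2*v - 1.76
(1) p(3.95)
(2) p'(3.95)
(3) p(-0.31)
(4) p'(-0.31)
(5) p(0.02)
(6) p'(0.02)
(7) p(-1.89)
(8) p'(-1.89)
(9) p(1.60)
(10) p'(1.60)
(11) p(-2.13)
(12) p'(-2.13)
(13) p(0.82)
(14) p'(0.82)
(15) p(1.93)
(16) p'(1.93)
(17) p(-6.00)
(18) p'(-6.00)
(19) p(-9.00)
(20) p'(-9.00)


(1) = 22.65
(2) = 10.88
(3) = 5.34
(4) = -2.75
(5) = 4.61
(6) = -1.70
(7) = 13.68
(8) = -7.81
(9) = 5.92
(10) = 3.36
(11) = 15.65
(12) = -8.58
(13) = 4.27
(14) = 0.86
(15) = 7.20
(16) = 4.42
(17) = 72.80
(18) = -20.96
(19) = 150.08
(20) = -30.56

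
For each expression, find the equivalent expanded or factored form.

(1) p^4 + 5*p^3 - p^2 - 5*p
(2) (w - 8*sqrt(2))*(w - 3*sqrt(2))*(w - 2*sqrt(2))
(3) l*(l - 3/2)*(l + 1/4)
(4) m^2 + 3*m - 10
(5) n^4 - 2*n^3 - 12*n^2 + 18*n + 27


(1) = p*(p - 1)*(p + 1)*(p + 5)
(2) = w^3 - 13*sqrt(2)*w^2 + 92*w - 96*sqrt(2)
(3) = l^3 - 5*l^2/4 - 3*l/8
(4) = (m - 2)*(m + 5)
(5) = (n - 3)^2*(n + 1)*(n + 3)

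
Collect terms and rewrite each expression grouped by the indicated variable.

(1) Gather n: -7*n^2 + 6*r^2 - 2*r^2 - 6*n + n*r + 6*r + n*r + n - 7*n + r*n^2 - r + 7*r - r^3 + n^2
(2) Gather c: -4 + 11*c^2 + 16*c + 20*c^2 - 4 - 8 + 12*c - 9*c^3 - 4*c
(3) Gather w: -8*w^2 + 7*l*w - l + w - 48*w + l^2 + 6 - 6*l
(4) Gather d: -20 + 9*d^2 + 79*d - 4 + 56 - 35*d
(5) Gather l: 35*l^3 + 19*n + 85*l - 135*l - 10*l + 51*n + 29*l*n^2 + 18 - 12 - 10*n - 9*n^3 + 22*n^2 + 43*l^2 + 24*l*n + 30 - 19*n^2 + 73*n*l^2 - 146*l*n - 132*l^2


(1) = n^2*(r - 6) + n*(2*r - 12) - r^3 + 4*r^2 + 12*r
(2) = -9*c^3 + 31*c^2 + 24*c - 16
(3) = l^2 - 7*l - 8*w^2 + w*(7*l - 47) + 6
(4) = 9*d^2 + 44*d + 32
(5) = 35*l^3 + l^2*(73*n - 89) + l*(29*n^2 - 122*n - 60) - 9*n^3 + 3*n^2 + 60*n + 36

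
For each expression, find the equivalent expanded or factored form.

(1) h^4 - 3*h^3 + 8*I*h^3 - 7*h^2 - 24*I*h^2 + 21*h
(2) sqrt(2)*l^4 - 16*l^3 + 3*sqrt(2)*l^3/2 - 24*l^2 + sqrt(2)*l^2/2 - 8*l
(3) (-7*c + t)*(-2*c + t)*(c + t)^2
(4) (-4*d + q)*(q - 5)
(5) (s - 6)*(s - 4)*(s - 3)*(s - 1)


(1) = h*(h - 3)*(h + I)*(h + 7*I)
(2) = l*(l + 1/2)*(l - 8*sqrt(2))*(sqrt(2)*l + sqrt(2))
(3) = 14*c^4 + 19*c^3*t - 3*c^2*t^2 - 7*c*t^3 + t^4
(4) = -4*d*q + 20*d + q^2 - 5*q
(5) = s^4 - 14*s^3 + 67*s^2 - 126*s + 72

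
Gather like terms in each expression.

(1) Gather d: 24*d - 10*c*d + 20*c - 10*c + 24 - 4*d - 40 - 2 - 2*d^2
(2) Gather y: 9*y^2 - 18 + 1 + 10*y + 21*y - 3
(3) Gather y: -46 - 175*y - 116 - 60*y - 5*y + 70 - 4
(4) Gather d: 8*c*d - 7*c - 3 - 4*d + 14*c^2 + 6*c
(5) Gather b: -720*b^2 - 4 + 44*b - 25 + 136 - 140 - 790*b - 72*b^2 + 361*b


(1) = 10*c - 2*d^2 + d*(20 - 10*c) - 18
(2) = 9*y^2 + 31*y - 20
(3) = -240*y - 96
(4) = 14*c^2 - c + d*(8*c - 4) - 3
(5) = -792*b^2 - 385*b - 33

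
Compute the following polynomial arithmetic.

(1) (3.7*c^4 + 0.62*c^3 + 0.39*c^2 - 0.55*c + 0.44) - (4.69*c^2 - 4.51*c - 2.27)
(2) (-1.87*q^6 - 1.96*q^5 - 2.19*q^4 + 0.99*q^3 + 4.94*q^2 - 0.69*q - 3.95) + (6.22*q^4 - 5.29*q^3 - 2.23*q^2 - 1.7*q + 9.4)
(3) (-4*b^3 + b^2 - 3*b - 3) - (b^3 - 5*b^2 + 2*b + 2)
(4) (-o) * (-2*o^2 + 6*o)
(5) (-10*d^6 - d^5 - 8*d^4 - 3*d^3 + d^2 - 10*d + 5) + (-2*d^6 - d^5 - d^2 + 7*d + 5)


(1) = 3.7*c^4 + 0.62*c^3 - 4.3*c^2 + 3.96*c + 2.71
(2) = -1.87*q^6 - 1.96*q^5 + 4.03*q^4 - 4.3*q^3 + 2.71*q^2 - 2.39*q + 5.45
(3) = -5*b^3 + 6*b^2 - 5*b - 5
(4) = 2*o^3 - 6*o^2
(5) = -12*d^6 - 2*d^5 - 8*d^4 - 3*d^3 - 3*d + 10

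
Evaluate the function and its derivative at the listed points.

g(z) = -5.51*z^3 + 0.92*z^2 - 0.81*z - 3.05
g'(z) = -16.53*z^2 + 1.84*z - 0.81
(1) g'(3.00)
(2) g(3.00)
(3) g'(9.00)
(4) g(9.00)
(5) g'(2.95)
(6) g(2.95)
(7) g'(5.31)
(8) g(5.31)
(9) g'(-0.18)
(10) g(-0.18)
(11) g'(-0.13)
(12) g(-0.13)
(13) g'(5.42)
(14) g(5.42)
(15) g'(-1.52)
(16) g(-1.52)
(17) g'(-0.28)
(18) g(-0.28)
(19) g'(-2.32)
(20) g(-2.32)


(1) = -144.06
(2) = -145.97
(3) = -1323.18
(4) = -3952.61
(5) = -139.23
(6) = -138.89
(7) = -457.12
(8) = -806.38
(9) = -1.68
(10) = -2.84
(11) = -1.33
(12) = -2.92
(13) = -476.43
(14) = -857.72
(15) = -41.80
(16) = 19.66
(17) = -2.62
(18) = -2.63
(19) = -94.05
(20) = 72.59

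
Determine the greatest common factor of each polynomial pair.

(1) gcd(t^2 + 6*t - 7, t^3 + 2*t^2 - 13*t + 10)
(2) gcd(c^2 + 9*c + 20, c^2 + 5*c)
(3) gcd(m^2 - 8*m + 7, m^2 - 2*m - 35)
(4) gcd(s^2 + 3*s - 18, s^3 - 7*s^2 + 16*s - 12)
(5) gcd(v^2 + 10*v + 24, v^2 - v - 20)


(1) = t - 1
(2) = gcd((c + 4)*(c + 5), c*(c + 5)) = c + 5
(3) = m - 7
(4) = s - 3
(5) = v + 4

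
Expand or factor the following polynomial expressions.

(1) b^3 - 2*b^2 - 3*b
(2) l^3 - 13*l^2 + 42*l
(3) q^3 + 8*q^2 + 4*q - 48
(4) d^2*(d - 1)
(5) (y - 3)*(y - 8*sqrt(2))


(1) = b*(b - 3)*(b + 1)
(2) = l*(l - 7)*(l - 6)
(3) = (q - 2)*(q + 4)*(q + 6)
(4) = d^3 - d^2
(5) = y^2 - 8*sqrt(2)*y - 3*y + 24*sqrt(2)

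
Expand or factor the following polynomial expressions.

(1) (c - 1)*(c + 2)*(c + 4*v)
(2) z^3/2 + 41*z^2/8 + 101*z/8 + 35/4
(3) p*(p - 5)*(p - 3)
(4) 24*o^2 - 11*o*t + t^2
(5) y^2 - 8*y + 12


(1) = c^3 + 4*c^2*v + c^2 + 4*c*v - 2*c - 8*v
(2) = (z/2 + 1)*(z + 5/4)*(z + 7)
(3) = p^3 - 8*p^2 + 15*p
(4) = (-8*o + t)*(-3*o + t)
(5) = (y - 6)*(y - 2)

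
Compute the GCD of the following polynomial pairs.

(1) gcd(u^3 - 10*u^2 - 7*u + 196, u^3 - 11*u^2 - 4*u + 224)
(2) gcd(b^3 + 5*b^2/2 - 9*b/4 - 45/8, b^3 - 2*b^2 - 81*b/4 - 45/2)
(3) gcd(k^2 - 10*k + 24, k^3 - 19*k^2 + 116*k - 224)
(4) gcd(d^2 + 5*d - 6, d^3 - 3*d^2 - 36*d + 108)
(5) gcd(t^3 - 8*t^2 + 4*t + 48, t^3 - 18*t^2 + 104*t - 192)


(1) = u^2 - 3*u - 28
(2) = gcd((b - 3/2)*(b + 3/2)*(b + 5/2), (b - 6)*(b + 3/2)*(b + 5/2)) = b^2 + 4*b + 15/4
(3) = k - 4
(4) = gcd((d - 1)*(d + 6), (d - 6)*(d - 3)*(d + 6)) = d + 6
(5) = t^2 - 10*t + 24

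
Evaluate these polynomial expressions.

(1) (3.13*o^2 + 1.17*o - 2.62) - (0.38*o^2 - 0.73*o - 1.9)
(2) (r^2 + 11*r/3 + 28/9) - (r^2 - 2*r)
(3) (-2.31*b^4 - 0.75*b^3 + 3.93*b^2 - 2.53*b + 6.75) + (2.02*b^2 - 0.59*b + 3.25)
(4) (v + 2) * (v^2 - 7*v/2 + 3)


(1) = 2.75*o^2 + 1.9*o - 0.72
(2) = 17*r/3 + 28/9
(3) = -2.31*b^4 - 0.75*b^3 + 5.95*b^2 - 3.12*b + 10.0
(4) = v^3 - 3*v^2/2 - 4*v + 6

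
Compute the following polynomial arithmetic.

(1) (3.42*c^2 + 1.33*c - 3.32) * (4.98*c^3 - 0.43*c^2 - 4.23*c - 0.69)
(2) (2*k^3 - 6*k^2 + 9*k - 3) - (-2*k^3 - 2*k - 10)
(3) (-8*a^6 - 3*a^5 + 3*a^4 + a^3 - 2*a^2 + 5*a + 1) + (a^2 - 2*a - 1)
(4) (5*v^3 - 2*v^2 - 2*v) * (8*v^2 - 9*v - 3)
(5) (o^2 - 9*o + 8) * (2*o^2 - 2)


(1) = 17.0316*c^5 + 5.1528*c^4 - 31.5721*c^3 - 6.5581*c^2 + 13.1259*c + 2.2908
(2) = 4*k^3 - 6*k^2 + 11*k + 7
(3) = -8*a^6 - 3*a^5 + 3*a^4 + a^3 - a^2 + 3*a
(4) = 40*v^5 - 61*v^4 - 13*v^3 + 24*v^2 + 6*v
(5) = 2*o^4 - 18*o^3 + 14*o^2 + 18*o - 16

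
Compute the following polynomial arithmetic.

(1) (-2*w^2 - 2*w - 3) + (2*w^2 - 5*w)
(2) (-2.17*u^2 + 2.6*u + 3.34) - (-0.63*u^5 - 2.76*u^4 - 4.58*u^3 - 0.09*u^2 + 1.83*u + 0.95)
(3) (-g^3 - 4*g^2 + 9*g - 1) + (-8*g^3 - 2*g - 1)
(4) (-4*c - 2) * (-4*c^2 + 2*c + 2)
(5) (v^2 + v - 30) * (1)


(1) = -7*w - 3
(2) = 0.63*u^5 + 2.76*u^4 + 4.58*u^3 - 2.08*u^2 + 0.77*u + 2.39
(3) = -9*g^3 - 4*g^2 + 7*g - 2
(4) = 16*c^3 - 12*c - 4
(5) = v^2 + v - 30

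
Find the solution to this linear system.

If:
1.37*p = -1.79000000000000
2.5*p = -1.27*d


Then:
d = 2.57
p = -1.31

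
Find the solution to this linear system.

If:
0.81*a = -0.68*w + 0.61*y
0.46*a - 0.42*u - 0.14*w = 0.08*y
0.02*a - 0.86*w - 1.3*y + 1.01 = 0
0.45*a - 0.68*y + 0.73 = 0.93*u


Then:
a = 0.59
u = 0.50
w = 0.00
y = 0.79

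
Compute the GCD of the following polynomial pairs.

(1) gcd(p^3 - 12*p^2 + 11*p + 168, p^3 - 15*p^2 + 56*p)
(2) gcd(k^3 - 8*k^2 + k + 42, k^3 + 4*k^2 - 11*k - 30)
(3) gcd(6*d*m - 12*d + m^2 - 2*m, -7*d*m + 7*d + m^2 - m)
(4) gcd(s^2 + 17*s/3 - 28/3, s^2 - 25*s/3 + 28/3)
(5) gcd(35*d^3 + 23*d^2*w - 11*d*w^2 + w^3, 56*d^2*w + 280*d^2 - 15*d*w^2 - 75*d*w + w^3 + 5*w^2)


(1) = gcd((p - 8)*(p - 7)*(p + 3), p*(p - 8)*(p - 7)) = p^2 - 15*p + 56
(2) = gcd((k - 7)*(k - 3)*(k + 2), (k - 3)*(k + 2)*(k + 5)) = k^2 - k - 6
(3) = gcd((6*d + m)*(m - 2), (-7*d + m)*(m - 1)) = 1
(4) = s - 4/3
(5) = -7*d + w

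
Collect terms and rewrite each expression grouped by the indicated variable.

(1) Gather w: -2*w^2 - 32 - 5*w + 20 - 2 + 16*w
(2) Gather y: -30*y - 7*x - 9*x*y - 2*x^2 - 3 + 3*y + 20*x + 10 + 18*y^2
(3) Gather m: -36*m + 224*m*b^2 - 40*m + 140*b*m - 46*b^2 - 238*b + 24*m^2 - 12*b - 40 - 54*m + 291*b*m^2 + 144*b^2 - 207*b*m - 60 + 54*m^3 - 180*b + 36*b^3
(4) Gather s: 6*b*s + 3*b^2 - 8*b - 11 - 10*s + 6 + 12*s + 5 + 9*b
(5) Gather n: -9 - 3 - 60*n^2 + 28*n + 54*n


(1) = -2*w^2 + 11*w - 14
(2) = -2*x^2 + 13*x + 18*y^2 + y*(-9*x - 27) + 7
(3) = 36*b^3 + 98*b^2 - 430*b + 54*m^3 + m^2*(291*b + 24) + m*(224*b^2 - 67*b - 130) - 100
(4) = 3*b^2 + b + s*(6*b + 2)
(5) = -60*n^2 + 82*n - 12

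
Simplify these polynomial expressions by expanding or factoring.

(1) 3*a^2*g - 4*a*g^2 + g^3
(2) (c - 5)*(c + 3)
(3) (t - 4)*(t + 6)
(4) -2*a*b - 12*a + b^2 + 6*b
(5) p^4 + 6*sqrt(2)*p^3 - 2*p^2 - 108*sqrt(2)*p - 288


(1) = g*(-3*a + g)*(-a + g)
(2) = c^2 - 2*c - 15
(3) = t^2 + 2*t - 24
(4) = (-2*a + b)*(b + 6)
(5) = (p - 3*sqrt(2))*(p + 2*sqrt(2))*(p + 3*sqrt(2))*(p + 4*sqrt(2))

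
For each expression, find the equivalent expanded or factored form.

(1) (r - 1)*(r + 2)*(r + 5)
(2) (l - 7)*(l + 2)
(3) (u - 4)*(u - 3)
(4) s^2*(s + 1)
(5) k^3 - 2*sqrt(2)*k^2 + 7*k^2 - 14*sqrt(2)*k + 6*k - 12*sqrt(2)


(1) = r^3 + 6*r^2 + 3*r - 10
(2) = l^2 - 5*l - 14
(3) = u^2 - 7*u + 12
(4) = s^3 + s^2
(5) = (k + 1)*(k + 6)*(k - 2*sqrt(2))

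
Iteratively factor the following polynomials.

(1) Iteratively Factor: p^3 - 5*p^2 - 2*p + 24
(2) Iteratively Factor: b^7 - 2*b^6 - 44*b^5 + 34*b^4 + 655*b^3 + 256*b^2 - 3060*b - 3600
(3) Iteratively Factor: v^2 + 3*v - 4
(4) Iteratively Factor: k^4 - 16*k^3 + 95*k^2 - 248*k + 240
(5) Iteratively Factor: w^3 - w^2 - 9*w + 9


(1) = (p - 4)*(p^2 - p - 6) = (p - 4)*(p + 2)*(p - 3)
(2) = (b + 2)*(b^6 - 4*b^5 - 36*b^4 + 106*b^3 + 443*b^2 - 630*b - 1800) = (b - 5)*(b + 2)*(b^5 + b^4 - 31*b^3 - 49*b^2 + 198*b + 360) = (b - 5)^2*(b + 2)*(b^4 + 6*b^3 - b^2 - 54*b - 72) = (b - 5)^2*(b + 2)^2*(b^3 + 4*b^2 - 9*b - 36) = (b - 5)^2*(b + 2)^2*(b + 4)*(b^2 - 9) = (b - 5)^2*(b + 2)^2*(b + 3)*(b + 4)*(b - 3)
(3) = (v + 4)*(v - 1)
(4) = (k - 4)*(k^3 - 12*k^2 + 47*k - 60) = (k - 4)^2*(k^2 - 8*k + 15) = (k - 5)*(k - 4)^2*(k - 3)
(5) = (w + 3)*(w^2 - 4*w + 3) = (w - 3)*(w + 3)*(w - 1)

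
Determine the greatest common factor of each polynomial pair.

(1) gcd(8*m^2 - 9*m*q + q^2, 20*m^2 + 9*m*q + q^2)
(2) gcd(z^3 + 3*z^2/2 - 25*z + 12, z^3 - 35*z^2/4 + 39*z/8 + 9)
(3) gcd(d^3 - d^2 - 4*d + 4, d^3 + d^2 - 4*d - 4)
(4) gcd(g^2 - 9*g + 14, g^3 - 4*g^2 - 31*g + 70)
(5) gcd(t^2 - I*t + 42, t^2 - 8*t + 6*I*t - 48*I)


(1) = 1
(2) = gcd((z - 4)*(z - 1/2)*(z + 6), (z - 8)*(z - 3/2)*(z + 3/4)) = 1
(3) = gcd((d - 2)*(d - 1)*(d + 2), (d - 2)*(d + 1)*(d + 2)) = d^2 - 4
(4) = gcd((g - 7)*(g - 2), (g - 7)*(g - 2)*(g + 5)) = g^2 - 9*g + 14
(5) = gcd((t - 7*I)*(t + 6*I), (t - 8)*(t + 6*I)) = t + 6*I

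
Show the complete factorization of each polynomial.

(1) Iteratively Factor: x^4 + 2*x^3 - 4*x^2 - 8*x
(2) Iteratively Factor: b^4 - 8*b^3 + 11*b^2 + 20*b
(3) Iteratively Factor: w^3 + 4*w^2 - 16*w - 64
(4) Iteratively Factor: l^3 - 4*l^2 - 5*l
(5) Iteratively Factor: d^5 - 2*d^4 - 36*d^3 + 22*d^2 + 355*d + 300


(1) = (x + 2)*(x^3 - 4*x) = (x + 2)^2*(x^2 - 2*x) = x*(x + 2)^2*(x - 2)
(2) = (b)*(b^3 - 8*b^2 + 11*b + 20) = b*(b - 5)*(b^2 - 3*b - 4) = b*(b - 5)*(b + 1)*(b - 4)
(3) = (w + 4)*(w^2 - 16) = (w + 4)^2*(w - 4)
(4) = (l - 5)*(l^2 + l) = (l - 5)*(l + 1)*(l)
(5) = (d + 1)*(d^4 - 3*d^3 - 33*d^2 + 55*d + 300) = (d - 5)*(d + 1)*(d^3 + 2*d^2 - 23*d - 60) = (d - 5)*(d + 1)*(d + 3)*(d^2 - d - 20) = (d - 5)*(d + 1)*(d + 3)*(d + 4)*(d - 5)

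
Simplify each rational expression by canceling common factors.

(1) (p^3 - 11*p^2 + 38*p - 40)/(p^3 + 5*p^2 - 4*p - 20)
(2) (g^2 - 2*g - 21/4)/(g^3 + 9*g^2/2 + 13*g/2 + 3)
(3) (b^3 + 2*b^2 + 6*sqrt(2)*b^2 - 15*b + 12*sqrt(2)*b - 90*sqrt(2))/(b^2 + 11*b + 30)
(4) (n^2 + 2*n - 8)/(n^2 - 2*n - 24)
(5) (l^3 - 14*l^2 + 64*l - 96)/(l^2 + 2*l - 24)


(1) = (p^2 - 9*p + 20)/(p^2 + 7*p + 10)
(2) = (2*g - 7)/(2*g^2 + 6*g + 4)
(3) = (b^2 + b*(-3 + 6*sqrt(2)) - 18*sqrt(2))/(b + 6)
(4) = (n - 2)/(n - 6)
(5) = (l^2 - 10*l + 24)/(l + 6)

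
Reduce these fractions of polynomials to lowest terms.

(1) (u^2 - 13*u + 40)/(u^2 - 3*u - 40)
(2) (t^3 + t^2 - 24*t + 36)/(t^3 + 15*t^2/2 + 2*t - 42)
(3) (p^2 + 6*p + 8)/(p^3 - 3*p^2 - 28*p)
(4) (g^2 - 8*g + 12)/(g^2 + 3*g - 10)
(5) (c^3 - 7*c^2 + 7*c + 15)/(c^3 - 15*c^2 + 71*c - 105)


(1) = (u - 5)/(u + 5)
(2) = (2*t - 6)/(2*t + 7)
(3) = (p + 2)/(p^2 - 7*p)
(4) = (g - 6)/(g + 5)
(5) = (c + 1)/(c - 7)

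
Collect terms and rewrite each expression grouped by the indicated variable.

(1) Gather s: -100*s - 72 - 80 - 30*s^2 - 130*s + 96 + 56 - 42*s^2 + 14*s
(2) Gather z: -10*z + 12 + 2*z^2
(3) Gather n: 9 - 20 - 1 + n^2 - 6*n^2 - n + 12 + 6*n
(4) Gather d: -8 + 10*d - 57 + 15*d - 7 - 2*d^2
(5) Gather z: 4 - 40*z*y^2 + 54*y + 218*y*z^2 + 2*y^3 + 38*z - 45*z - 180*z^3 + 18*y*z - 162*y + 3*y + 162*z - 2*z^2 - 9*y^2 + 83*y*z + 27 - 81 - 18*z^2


(1) = -72*s^2 - 216*s
(2) = 2*z^2 - 10*z + 12
(3) = -5*n^2 + 5*n
(4) = -2*d^2 + 25*d - 72
(5) = 2*y^3 - 9*y^2 - 105*y - 180*z^3 + z^2*(218*y - 20) + z*(-40*y^2 + 101*y + 155) - 50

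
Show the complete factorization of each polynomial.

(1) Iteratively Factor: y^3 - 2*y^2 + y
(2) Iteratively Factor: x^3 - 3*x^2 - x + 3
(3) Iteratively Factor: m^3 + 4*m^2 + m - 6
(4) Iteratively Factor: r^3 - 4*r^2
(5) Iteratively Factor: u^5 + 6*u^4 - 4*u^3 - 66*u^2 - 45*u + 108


(1) = (y - 1)*(y^2 - y) = (y - 1)^2*(y)
(2) = (x - 3)*(x^2 - 1) = (x - 3)*(x + 1)*(x - 1)
(3) = (m + 2)*(m^2 + 2*m - 3) = (m - 1)*(m + 2)*(m + 3)
(4) = (r - 4)*(r^2) = r*(r - 4)*(r)
(5) = (u + 3)*(u^4 + 3*u^3 - 13*u^2 - 27*u + 36) = (u + 3)^2*(u^3 - 13*u + 12) = (u + 3)^2*(u + 4)*(u^2 - 4*u + 3) = (u - 3)*(u + 3)^2*(u + 4)*(u - 1)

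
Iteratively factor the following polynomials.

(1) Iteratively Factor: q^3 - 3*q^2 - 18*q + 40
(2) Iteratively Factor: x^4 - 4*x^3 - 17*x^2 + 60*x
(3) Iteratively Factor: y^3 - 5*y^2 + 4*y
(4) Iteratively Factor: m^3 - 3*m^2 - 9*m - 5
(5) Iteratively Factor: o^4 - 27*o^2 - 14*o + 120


(1) = (q - 2)*(q^2 - q - 20) = (q - 5)*(q - 2)*(q + 4)
(2) = (x)*(x^3 - 4*x^2 - 17*x + 60) = x*(x - 3)*(x^2 - x - 20) = x*(x - 5)*(x - 3)*(x + 4)
(3) = (y)*(y^2 - 5*y + 4) = y*(y - 4)*(y - 1)
(4) = (m + 1)*(m^2 - 4*m - 5) = (m - 5)*(m + 1)*(m + 1)
(5) = (o + 3)*(o^3 - 3*o^2 - 18*o + 40) = (o - 5)*(o + 3)*(o^2 + 2*o - 8) = (o - 5)*(o + 3)*(o + 4)*(o - 2)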